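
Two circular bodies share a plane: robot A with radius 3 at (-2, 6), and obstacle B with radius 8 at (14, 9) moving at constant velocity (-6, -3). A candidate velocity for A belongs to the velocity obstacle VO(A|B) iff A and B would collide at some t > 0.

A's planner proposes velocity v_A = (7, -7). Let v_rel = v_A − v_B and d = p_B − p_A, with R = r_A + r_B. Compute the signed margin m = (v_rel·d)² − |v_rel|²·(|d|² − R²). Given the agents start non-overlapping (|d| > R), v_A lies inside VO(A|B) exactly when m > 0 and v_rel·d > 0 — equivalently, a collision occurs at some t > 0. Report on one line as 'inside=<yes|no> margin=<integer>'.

d = (16, 3),  |d|² = 265;  R = 3+8 = 11,  c = 265−11² = 144
v_rel = (13, -4),  |v_rel|² = 185;  v_rel·d = (13)·(16) + (-4)·(3) = 196
185·t² − 392·t + 144 = 0  ⇒  m = 196² − 185·144 = 11776
m = 11776 > 0,  v_rel·d = 196 > 0  ⇒  inside

inside=yes margin=11776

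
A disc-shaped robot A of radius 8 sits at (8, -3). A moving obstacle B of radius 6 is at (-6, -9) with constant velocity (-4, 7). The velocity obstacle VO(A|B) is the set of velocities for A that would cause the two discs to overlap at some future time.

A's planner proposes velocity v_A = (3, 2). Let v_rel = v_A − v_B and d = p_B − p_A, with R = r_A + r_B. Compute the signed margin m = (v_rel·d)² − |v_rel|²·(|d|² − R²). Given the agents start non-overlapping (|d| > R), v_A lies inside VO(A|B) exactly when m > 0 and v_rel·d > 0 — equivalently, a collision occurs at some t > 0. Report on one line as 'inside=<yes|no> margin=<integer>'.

d = (-14, -6),  |d|² = 232;  R = 8+6 = 14,  c = 232−14² = 36
v_rel = (7, -5),  |v_rel|² = 74;  v_rel·d = (7)·(-14) + (-5)·(-6) = -68
74·t² + 136·t + 36 = 0  ⇒  m = (-68)² − 74·36 = 1960
m = 1960 > 0,  v_rel·d = -68 < 0  ⇒  outside

inside=no margin=1960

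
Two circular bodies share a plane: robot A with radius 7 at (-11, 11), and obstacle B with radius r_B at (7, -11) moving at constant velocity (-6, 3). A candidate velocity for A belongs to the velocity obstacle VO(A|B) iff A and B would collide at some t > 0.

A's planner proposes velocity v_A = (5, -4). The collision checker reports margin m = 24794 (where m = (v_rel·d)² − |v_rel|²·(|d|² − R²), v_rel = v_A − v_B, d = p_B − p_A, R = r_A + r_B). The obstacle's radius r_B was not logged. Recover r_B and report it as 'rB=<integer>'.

m = 24794
d = (18, -22);  v_rel = (11, -7),  |v_rel|² = 170
v_rel×d = (11)·(-22) − (-7)·(18) = -116
since m = R²·170 − (-116)²:  R² = (13456 + 24794) / 170 = 225
R = √225 = 15  ⇒  r_B = 15 − 7 = 8

rB=8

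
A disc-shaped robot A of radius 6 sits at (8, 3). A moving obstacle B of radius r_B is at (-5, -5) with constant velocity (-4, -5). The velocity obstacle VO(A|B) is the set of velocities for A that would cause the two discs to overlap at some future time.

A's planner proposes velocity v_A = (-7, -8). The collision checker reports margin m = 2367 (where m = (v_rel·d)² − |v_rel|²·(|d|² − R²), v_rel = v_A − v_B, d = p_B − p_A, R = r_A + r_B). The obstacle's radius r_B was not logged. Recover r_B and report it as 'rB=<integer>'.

m = 2367
d = (-13, -8);  v_rel = (-3, -3),  |v_rel|² = 18
v_rel×d = (-3)·(-8) − (-3)·(-13) = -15
since m = R²·18 − (-15)²:  R² = (225 + 2367) / 18 = 144
R = √144 = 12  ⇒  r_B = 12 − 6 = 6

rB=6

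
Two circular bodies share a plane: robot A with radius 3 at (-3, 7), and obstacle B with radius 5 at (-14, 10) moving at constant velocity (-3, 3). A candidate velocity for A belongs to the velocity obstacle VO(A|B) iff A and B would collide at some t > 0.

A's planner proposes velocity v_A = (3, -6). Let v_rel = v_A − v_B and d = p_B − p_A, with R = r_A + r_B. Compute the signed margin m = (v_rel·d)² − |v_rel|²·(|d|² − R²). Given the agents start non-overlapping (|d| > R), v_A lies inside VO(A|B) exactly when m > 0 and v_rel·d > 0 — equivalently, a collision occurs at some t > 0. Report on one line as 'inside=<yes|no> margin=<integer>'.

d = (-11, 3),  |d|² = 130;  R = 3+5 = 8,  c = 130−8² = 66
v_rel = (6, -9),  |v_rel|² = 117;  v_rel·d = (6)·(-11) + (-9)·(3) = -93
117·t² + 186·t + 66 = 0  ⇒  m = (-93)² − 117·66 = 927
m = 927 > 0,  v_rel·d = -93 < 0  ⇒  outside

inside=no margin=927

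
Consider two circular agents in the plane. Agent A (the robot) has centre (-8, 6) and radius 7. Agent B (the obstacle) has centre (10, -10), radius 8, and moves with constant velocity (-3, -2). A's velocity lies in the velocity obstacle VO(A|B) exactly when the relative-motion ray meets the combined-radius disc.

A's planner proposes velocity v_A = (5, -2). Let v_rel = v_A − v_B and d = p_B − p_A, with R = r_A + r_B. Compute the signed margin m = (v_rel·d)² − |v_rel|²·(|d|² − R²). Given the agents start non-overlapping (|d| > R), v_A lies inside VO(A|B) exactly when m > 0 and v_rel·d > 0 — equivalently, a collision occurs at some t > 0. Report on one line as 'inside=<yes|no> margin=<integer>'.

d = (18, -16),  |d|² = 580;  R = 7+8 = 15,  c = 580−15² = 355
v_rel = (8, 0),  |v_rel|² = 64;  v_rel·d = (8)·(18) + (0)·(-16) = 144
64·t² − 288·t + 355 = 0  ⇒  m = 144² − 64·355 = -1984
m = -1984 < 0,  v_rel·d = 144 > 0  ⇒  outside

inside=no margin=-1984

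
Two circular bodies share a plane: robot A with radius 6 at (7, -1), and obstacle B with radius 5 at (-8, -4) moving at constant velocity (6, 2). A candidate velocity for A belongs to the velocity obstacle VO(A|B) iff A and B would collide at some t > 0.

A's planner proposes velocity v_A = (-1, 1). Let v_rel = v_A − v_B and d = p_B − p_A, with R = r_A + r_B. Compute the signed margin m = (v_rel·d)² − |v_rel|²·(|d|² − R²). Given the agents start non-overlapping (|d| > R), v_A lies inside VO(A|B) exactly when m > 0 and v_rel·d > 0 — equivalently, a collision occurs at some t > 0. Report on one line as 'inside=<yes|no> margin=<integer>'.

d = (-15, -3),  |d|² = 234;  R = 6+5 = 11,  c = 234−11² = 113
v_rel = (-7, -1),  |v_rel|² = 50;  v_rel·d = (-7)·(-15) + (-1)·(-3) = 108
50·t² − 216·t + 113 = 0  ⇒  m = 108² − 50·113 = 6014
m = 6014 > 0,  v_rel·d = 108 > 0  ⇒  inside

inside=yes margin=6014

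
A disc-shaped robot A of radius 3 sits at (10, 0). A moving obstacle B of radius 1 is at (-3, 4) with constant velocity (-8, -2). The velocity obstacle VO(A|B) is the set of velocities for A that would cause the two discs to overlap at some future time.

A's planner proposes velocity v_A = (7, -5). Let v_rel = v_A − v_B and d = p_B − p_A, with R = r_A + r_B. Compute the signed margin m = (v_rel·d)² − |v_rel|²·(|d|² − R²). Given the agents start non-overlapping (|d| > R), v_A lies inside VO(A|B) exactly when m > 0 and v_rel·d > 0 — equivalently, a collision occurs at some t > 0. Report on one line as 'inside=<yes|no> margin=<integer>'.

d = (-13, 4),  |d|² = 185;  R = 3+1 = 4,  c = 185−4² = 169
v_rel = (15, -3),  |v_rel|² = 234;  v_rel·d = (15)·(-13) + (-3)·(4) = -207
234·t² + 414·t + 169 = 0  ⇒  m = (-207)² − 234·169 = 3303
m = 3303 > 0,  v_rel·d = -207 < 0  ⇒  outside

inside=no margin=3303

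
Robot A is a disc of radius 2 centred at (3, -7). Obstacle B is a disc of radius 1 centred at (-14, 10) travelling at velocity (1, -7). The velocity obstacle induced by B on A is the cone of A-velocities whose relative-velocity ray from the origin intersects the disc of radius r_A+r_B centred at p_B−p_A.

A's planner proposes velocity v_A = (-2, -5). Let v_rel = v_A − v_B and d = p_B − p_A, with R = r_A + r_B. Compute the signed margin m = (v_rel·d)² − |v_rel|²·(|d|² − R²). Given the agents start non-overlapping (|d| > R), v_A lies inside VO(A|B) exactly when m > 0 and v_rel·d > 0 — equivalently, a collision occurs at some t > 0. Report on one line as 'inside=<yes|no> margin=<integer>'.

d = (-17, 17),  |d|² = 578;  R = 2+1 = 3,  c = 578−3² = 569
v_rel = (-3, 2),  |v_rel|² = 13;  v_rel·d = (-3)·(-17) + (2)·(17) = 85
13·t² − 170·t + 569 = 0  ⇒  m = 85² − 13·569 = -172
m = -172 < 0,  v_rel·d = 85 > 0  ⇒  outside

inside=no margin=-172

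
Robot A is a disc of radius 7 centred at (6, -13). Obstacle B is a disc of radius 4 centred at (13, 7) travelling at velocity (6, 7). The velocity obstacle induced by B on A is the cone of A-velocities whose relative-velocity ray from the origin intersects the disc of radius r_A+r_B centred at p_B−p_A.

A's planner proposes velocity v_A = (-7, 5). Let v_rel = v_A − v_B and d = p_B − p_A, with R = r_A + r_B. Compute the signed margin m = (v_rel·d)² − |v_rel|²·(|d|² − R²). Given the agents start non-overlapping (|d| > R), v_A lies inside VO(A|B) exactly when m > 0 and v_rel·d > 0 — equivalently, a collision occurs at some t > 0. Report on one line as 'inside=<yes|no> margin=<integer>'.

d = (7, 20),  |d|² = 449;  R = 7+4 = 11,  c = 449−11² = 328
v_rel = (-13, -2),  |v_rel|² = 173;  v_rel·d = (-13)·(7) + (-2)·(20) = -131
173·t² + 262·t + 328 = 0  ⇒  m = (-131)² − 173·328 = -39583
m = -39583 < 0,  v_rel·d = -131 < 0  ⇒  outside

inside=no margin=-39583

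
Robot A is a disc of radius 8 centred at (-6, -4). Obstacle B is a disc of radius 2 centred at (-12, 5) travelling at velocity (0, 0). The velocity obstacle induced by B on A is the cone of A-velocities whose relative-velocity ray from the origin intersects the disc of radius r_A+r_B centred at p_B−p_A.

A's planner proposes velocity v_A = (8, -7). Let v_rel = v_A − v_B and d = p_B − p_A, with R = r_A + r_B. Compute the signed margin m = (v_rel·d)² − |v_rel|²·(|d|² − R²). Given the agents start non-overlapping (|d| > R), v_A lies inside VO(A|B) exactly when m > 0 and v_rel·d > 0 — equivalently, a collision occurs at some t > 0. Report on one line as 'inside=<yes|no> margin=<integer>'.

d = (-6, 9),  |d|² = 117;  R = 8+2 = 10,  c = 117−10² = 17
v_rel = (8, -7),  |v_rel|² = 113;  v_rel·d = (8)·(-6) + (-7)·(9) = -111
113·t² + 222·t + 17 = 0  ⇒  m = (-111)² − 113·17 = 10400
m = 10400 > 0,  v_rel·d = -111 < 0  ⇒  outside

inside=no margin=10400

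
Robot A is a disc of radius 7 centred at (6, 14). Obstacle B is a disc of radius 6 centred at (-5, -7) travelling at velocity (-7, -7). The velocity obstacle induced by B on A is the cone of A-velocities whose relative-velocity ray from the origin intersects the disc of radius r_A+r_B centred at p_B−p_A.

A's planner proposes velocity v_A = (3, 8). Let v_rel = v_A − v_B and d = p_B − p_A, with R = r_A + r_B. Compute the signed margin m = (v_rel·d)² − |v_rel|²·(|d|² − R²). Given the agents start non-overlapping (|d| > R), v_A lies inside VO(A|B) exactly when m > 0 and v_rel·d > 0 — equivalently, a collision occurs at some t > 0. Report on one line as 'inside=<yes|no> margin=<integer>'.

d = (-11, -21),  |d|² = 562;  R = 7+6 = 13,  c = 562−13² = 393
v_rel = (10, 15),  |v_rel|² = 325;  v_rel·d = (10)·(-11) + (15)·(-21) = -425
325·t² + 850·t + 393 = 0  ⇒  m = (-425)² − 325·393 = 52900
m = 52900 > 0,  v_rel·d = -425 < 0  ⇒  outside

inside=no margin=52900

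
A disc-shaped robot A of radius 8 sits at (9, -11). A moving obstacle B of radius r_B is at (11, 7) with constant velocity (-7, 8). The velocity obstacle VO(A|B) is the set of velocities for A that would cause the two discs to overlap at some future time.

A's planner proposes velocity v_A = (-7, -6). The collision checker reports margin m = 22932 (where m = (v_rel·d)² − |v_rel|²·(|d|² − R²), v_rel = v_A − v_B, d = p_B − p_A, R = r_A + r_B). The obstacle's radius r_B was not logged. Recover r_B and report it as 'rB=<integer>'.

m = 22932
d = (2, 18);  v_rel = (0, -14),  |v_rel|² = 196
v_rel×d = (0)·(18) − (-14)·(2) = 28
since m = R²·196 − 28²:  R² = (784 + 22932) / 196 = 121
R = √121 = 11  ⇒  r_B = 11 − 8 = 3

rB=3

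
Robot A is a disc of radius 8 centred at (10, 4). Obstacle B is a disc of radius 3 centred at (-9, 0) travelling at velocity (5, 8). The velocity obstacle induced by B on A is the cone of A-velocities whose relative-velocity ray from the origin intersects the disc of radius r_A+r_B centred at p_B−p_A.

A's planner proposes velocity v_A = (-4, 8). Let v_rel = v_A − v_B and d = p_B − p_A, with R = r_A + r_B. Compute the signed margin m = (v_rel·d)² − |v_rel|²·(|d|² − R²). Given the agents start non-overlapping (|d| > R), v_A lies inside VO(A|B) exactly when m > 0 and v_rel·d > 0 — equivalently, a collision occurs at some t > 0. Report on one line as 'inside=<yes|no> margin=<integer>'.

d = (-19, -4),  |d|² = 377;  R = 8+3 = 11,  c = 377−11² = 256
v_rel = (-9, 0),  |v_rel|² = 81;  v_rel·d = (-9)·(-19) + (0)·(-4) = 171
81·t² − 342·t + 256 = 0  ⇒  m = 171² − 81·256 = 8505
m = 8505 > 0,  v_rel·d = 171 > 0  ⇒  inside

inside=yes margin=8505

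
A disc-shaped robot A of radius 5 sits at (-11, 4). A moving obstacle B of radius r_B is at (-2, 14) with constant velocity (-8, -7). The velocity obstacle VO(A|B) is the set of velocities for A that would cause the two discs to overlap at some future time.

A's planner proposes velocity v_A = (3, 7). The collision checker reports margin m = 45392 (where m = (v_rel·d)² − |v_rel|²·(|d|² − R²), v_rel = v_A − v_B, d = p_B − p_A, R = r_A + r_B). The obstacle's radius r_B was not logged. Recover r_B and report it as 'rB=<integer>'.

m = 45392
d = (9, 10);  v_rel = (11, 14),  |v_rel|² = 317
v_rel×d = (11)·(10) − (14)·(9) = -16
since m = R²·317 − (-16)²:  R² = (256 + 45392) / 317 = 144
R = √144 = 12  ⇒  r_B = 12 − 5 = 7

rB=7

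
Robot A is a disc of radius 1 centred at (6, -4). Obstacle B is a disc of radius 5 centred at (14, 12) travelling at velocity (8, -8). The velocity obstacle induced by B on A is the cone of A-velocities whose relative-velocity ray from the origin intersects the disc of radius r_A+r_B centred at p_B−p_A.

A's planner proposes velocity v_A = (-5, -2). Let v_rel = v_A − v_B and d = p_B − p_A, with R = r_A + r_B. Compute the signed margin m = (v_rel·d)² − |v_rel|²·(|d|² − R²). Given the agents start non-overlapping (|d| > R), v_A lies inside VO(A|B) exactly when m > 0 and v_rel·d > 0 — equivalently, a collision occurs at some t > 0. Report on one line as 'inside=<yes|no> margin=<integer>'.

d = (8, 16),  |d|² = 320;  R = 1+5 = 6,  c = 320−6² = 284
v_rel = (-13, 6),  |v_rel|² = 205;  v_rel·d = (-13)·(8) + (6)·(16) = -8
205·t² + 16·t + 284 = 0  ⇒  m = (-8)² − 205·284 = -58156
m = -58156 < 0,  v_rel·d = -8 < 0  ⇒  outside

inside=no margin=-58156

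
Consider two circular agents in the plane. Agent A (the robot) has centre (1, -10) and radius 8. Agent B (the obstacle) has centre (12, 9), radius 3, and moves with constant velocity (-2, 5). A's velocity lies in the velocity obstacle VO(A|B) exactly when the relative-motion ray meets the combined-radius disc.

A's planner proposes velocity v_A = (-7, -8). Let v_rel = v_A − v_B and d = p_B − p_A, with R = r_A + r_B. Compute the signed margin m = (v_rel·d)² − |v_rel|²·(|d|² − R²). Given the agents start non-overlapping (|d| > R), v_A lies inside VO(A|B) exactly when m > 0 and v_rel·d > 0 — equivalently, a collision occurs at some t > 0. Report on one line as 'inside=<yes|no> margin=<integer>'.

d = (11, 19),  |d|² = 482;  R = 8+3 = 11,  c = 482−11² = 361
v_rel = (-5, -13),  |v_rel|² = 194;  v_rel·d = (-5)·(11) + (-13)·(19) = -302
194·t² + 604·t + 361 = 0  ⇒  m = (-302)² − 194·361 = 21170
m = 21170 > 0,  v_rel·d = -302 < 0  ⇒  outside

inside=no margin=21170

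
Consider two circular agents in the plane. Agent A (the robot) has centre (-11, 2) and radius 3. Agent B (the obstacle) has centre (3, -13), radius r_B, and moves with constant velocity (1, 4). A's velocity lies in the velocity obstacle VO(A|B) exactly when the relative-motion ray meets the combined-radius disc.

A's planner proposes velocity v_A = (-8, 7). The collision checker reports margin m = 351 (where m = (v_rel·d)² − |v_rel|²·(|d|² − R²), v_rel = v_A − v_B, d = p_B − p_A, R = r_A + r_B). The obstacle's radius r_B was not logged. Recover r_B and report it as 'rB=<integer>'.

m = 351
d = (14, -15);  v_rel = (-9, 3),  |v_rel|² = 90
v_rel×d = (-9)·(-15) − (3)·(14) = 93
since m = R²·90 − 93²:  R² = (8649 + 351) / 90 = 100
R = √100 = 10  ⇒  r_B = 10 − 3 = 7

rB=7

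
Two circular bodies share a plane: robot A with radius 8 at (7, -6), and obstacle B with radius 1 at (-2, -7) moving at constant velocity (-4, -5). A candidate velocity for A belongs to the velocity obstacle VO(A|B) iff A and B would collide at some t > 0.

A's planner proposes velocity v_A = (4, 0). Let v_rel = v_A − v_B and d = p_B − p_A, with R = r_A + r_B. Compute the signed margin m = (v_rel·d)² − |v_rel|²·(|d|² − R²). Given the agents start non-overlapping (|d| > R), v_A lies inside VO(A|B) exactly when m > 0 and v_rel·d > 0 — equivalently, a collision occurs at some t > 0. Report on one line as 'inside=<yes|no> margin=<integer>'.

d = (-9, -1),  |d|² = 82;  R = 8+1 = 9,  c = 82−9² = 1
v_rel = (8, 5),  |v_rel|² = 89;  v_rel·d = (8)·(-9) + (5)·(-1) = -77
89·t² + 154·t + 1 = 0  ⇒  m = (-77)² − 89·1 = 5840
m = 5840 > 0,  v_rel·d = -77 < 0  ⇒  outside

inside=no margin=5840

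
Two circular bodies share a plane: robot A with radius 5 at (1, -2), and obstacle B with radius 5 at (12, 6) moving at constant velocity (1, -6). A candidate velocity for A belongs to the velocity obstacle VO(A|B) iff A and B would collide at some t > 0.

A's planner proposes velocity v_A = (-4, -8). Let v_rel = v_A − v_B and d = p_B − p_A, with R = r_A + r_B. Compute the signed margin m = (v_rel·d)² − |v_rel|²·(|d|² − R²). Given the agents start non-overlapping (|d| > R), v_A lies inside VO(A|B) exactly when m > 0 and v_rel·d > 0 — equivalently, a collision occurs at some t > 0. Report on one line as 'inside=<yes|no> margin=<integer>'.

d = (11, 8),  |d|² = 185;  R = 5+5 = 10,  c = 185−10² = 85
v_rel = (-5, -2),  |v_rel|² = 29;  v_rel·d = (-5)·(11) + (-2)·(8) = -71
29·t² + 142·t + 85 = 0  ⇒  m = (-71)² − 29·85 = 2576
m = 2576 > 0,  v_rel·d = -71 < 0  ⇒  outside

inside=no margin=2576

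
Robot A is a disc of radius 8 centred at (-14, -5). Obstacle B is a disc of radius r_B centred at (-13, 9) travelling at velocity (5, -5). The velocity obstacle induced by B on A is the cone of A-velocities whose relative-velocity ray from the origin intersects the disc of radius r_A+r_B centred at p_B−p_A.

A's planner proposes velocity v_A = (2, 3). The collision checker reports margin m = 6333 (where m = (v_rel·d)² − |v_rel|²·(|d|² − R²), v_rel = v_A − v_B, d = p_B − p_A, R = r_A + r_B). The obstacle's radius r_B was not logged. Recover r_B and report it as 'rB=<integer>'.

m = 6333
d = (1, 14);  v_rel = (-3, 8),  |v_rel|² = 73
v_rel×d = (-3)·(14) − (8)·(1) = -50
since m = R²·73 − (-50)²:  R² = (2500 + 6333) / 73 = 121
R = √121 = 11  ⇒  r_B = 11 − 8 = 3

rB=3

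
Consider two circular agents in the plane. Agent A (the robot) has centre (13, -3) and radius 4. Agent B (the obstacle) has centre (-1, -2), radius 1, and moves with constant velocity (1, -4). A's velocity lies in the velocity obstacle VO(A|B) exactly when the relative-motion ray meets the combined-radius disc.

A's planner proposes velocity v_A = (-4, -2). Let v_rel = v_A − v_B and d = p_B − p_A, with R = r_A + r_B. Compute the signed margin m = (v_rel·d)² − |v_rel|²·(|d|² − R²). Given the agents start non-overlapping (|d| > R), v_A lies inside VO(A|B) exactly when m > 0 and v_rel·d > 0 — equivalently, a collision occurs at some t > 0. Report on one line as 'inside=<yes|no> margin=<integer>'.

d = (-14, 1),  |d|² = 197;  R = 4+1 = 5,  c = 197−5² = 172
v_rel = (-5, 2),  |v_rel|² = 29;  v_rel·d = (-5)·(-14) + (2)·(1) = 72
29·t² − 144·t + 172 = 0  ⇒  m = 72² − 29·172 = 196
m = 196 > 0,  v_rel·d = 72 > 0  ⇒  inside

inside=yes margin=196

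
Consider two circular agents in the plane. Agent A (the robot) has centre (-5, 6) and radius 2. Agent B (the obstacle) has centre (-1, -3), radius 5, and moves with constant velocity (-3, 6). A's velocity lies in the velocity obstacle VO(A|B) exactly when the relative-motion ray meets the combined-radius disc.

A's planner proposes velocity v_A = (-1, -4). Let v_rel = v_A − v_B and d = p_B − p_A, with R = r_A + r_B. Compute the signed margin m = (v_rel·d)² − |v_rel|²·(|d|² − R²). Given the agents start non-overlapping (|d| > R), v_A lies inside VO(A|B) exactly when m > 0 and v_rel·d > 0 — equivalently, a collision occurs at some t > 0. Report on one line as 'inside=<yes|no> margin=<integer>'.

d = (4, -9),  |d|² = 97;  R = 2+5 = 7,  c = 97−7² = 48
v_rel = (2, -10),  |v_rel|² = 104;  v_rel·d = (2)·(4) + (-10)·(-9) = 98
104·t² − 196·t + 48 = 0  ⇒  m = 98² − 104·48 = 4612
m = 4612 > 0,  v_rel·d = 98 > 0  ⇒  inside

inside=yes margin=4612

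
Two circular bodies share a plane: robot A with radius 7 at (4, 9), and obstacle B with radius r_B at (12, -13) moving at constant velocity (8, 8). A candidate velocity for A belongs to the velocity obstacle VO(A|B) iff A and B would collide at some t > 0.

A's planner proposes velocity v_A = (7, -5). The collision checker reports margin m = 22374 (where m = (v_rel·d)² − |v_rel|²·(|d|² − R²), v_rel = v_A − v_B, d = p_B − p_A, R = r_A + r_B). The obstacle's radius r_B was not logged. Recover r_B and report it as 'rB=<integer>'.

m = 22374
d = (8, -22);  v_rel = (-1, -13),  |v_rel|² = 170
v_rel×d = (-1)·(-22) − (-13)·(8) = 126
since m = R²·170 − 126²:  R² = (15876 + 22374) / 170 = 225
R = √225 = 15  ⇒  r_B = 15 − 7 = 8

rB=8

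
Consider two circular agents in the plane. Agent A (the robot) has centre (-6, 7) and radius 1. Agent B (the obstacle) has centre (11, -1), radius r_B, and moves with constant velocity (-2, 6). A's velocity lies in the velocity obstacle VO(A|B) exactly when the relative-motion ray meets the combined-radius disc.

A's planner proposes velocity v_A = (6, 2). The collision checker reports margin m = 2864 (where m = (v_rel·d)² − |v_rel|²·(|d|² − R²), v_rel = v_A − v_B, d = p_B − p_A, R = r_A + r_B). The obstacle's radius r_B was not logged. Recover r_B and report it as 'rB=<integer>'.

m = 2864
d = (17, -8);  v_rel = (8, -4),  |v_rel|² = 80
v_rel×d = (8)·(-8) − (-4)·(17) = 4
since m = R²·80 − 4²:  R² = (16 + 2864) / 80 = 36
R = √36 = 6  ⇒  r_B = 6 − 1 = 5

rB=5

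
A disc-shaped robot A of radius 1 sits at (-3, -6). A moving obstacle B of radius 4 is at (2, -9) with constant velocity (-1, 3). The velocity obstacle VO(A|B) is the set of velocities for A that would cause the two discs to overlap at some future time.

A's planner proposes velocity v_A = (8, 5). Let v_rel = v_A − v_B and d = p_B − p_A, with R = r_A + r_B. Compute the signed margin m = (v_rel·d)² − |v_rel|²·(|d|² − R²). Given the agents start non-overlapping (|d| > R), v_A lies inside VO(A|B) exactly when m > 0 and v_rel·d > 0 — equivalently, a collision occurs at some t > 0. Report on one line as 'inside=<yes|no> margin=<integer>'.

d = (5, -3),  |d|² = 34;  R = 1+4 = 5,  c = 34−5² = 9
v_rel = (9, 2),  |v_rel|² = 85;  v_rel·d = (9)·(5) + (2)·(-3) = 39
85·t² − 78·t + 9 = 0  ⇒  m = 39² − 85·9 = 756
m = 756 > 0,  v_rel·d = 39 > 0  ⇒  inside

inside=yes margin=756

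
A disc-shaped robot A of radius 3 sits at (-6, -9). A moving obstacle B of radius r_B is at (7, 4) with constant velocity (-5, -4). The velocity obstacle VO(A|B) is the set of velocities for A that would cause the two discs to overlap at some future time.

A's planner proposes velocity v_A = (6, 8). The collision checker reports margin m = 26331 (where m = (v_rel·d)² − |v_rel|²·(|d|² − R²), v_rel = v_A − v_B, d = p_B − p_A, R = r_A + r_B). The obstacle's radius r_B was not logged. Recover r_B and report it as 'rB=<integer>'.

m = 26331
d = (13, 13);  v_rel = (11, 12),  |v_rel|² = 265
v_rel×d = (11)·(13) − (12)·(13) = -13
since m = R²·265 − (-13)²:  R² = (169 + 26331) / 265 = 100
R = √100 = 10  ⇒  r_B = 10 − 3 = 7

rB=7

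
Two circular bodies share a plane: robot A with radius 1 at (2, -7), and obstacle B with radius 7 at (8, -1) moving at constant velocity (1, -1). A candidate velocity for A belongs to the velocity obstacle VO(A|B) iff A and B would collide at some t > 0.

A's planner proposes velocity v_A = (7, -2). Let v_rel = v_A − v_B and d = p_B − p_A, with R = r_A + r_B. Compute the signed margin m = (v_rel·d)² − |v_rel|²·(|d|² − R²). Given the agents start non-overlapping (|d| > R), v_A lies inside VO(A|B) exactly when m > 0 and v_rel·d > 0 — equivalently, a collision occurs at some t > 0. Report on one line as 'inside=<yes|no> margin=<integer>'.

d = (6, 6),  |d|² = 72;  R = 1+7 = 8,  c = 72−8² = 8
v_rel = (6, -1),  |v_rel|² = 37;  v_rel·d = (6)·(6) + (-1)·(6) = 30
37·t² − 60·t + 8 = 0  ⇒  m = 30² − 37·8 = 604
m = 604 > 0,  v_rel·d = 30 > 0  ⇒  inside

inside=yes margin=604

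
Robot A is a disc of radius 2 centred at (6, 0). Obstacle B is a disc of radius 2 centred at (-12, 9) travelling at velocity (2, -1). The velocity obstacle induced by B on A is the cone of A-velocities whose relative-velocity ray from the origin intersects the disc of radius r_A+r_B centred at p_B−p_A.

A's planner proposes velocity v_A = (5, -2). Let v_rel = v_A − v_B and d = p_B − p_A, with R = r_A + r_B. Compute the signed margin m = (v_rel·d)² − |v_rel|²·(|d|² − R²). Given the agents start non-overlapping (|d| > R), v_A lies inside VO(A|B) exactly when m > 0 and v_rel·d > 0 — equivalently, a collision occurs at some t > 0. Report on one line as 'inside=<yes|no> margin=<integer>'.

d = (-18, 9),  |d|² = 405;  R = 2+2 = 4,  c = 405−4² = 389
v_rel = (3, -1),  |v_rel|² = 10;  v_rel·d = (3)·(-18) + (-1)·(9) = -63
10·t² + 126·t + 389 = 0  ⇒  m = (-63)² − 10·389 = 79
m = 79 > 0,  v_rel·d = -63 < 0  ⇒  outside

inside=no margin=79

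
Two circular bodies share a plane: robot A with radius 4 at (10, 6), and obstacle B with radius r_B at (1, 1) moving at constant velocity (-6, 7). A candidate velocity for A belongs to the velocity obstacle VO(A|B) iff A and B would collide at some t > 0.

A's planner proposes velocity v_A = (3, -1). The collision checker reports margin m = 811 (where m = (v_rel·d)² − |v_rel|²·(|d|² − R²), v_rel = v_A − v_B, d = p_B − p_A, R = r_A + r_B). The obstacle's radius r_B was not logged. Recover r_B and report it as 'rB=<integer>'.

m = 811
d = (-9, -5);  v_rel = (9, -8),  |v_rel|² = 145
v_rel×d = (9)·(-5) − (-8)·(-9) = -117
since m = R²·145 − (-117)²:  R² = (13689 + 811) / 145 = 100
R = √100 = 10  ⇒  r_B = 10 − 4 = 6

rB=6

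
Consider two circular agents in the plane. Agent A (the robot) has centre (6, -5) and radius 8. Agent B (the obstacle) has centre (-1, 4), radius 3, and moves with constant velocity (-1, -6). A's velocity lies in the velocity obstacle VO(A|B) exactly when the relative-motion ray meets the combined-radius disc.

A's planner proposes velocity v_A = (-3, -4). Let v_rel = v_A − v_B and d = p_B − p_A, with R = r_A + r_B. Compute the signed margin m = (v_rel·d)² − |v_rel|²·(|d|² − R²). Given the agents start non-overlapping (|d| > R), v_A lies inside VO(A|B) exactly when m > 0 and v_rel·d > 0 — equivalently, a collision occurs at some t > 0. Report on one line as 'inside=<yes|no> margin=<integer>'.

d = (-7, 9),  |d|² = 130;  R = 8+3 = 11,  c = 130−11² = 9
v_rel = (-2, 2),  |v_rel|² = 8;  v_rel·d = (-2)·(-7) + (2)·(9) = 32
8·t² − 64·t + 9 = 0  ⇒  m = 32² − 8·9 = 952
m = 952 > 0,  v_rel·d = 32 > 0  ⇒  inside

inside=yes margin=952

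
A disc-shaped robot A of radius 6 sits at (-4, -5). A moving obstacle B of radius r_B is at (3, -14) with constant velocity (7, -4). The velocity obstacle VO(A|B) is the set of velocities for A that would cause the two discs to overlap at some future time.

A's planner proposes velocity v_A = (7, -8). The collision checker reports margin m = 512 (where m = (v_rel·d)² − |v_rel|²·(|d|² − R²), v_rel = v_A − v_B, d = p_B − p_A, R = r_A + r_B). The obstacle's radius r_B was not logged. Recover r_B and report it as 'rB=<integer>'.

m = 512
d = (7, -9);  v_rel = (0, -4),  |v_rel|² = 16
v_rel×d = (0)·(-9) − (-4)·(7) = 28
since m = R²·16 − 28²:  R² = (784 + 512) / 16 = 81
R = √81 = 9  ⇒  r_B = 9 − 6 = 3

rB=3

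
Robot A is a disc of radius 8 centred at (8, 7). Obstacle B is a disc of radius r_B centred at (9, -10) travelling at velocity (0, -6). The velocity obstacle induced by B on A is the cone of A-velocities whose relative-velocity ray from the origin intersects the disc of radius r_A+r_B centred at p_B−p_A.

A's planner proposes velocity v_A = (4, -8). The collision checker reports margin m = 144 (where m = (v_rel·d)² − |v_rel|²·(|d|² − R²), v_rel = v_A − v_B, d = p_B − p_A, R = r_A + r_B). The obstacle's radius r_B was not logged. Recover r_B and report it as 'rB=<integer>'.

m = 144
d = (1, -17);  v_rel = (4, -2),  |v_rel|² = 20
v_rel×d = (4)·(-17) − (-2)·(1) = -66
since m = R²·20 − (-66)²:  R² = (4356 + 144) / 20 = 225
R = √225 = 15  ⇒  r_B = 15 − 8 = 7

rB=7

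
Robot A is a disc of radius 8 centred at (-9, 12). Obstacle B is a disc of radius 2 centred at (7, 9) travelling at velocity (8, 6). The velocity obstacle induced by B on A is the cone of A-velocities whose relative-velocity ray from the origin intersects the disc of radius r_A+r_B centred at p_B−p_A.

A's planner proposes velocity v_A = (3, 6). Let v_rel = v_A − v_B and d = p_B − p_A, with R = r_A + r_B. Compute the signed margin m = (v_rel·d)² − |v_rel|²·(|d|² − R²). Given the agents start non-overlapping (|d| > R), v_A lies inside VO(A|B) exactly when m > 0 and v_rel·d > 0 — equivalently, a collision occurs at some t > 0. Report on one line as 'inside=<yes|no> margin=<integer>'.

d = (16, -3),  |d|² = 265;  R = 8+2 = 10,  c = 265−10² = 165
v_rel = (-5, 0),  |v_rel|² = 25;  v_rel·d = (-5)·(16) + (0)·(-3) = -80
25·t² + 160·t + 165 = 0  ⇒  m = (-80)² − 25·165 = 2275
m = 2275 > 0,  v_rel·d = -80 < 0  ⇒  outside

inside=no margin=2275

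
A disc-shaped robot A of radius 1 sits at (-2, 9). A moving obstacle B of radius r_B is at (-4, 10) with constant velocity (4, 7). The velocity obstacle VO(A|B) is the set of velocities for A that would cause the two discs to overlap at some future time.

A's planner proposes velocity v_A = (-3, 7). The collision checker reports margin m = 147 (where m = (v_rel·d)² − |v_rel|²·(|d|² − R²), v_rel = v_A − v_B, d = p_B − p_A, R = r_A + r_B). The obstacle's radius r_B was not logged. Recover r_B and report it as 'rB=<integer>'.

m = 147
d = (-2, 1);  v_rel = (-7, 0),  |v_rel|² = 49
v_rel×d = (-7)·(1) − (0)·(-2) = -7
since m = R²·49 − (-7)²:  R² = (49 + 147) / 49 = 4
R = √4 = 2  ⇒  r_B = 2 − 1 = 1

rB=1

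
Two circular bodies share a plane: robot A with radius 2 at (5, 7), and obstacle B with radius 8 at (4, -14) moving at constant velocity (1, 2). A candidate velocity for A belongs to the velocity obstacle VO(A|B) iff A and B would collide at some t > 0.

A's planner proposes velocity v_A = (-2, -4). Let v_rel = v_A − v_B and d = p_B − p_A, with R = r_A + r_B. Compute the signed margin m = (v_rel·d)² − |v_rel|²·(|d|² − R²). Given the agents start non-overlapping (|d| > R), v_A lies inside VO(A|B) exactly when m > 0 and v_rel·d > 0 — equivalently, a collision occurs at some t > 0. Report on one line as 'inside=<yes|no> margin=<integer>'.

d = (-1, -21),  |d|² = 442;  R = 2+8 = 10,  c = 442−10² = 342
v_rel = (-3, -6),  |v_rel|² = 45;  v_rel·d = (-3)·(-1) + (-6)·(-21) = 129
45·t² − 258·t + 342 = 0  ⇒  m = 129² − 45·342 = 1251
m = 1251 > 0,  v_rel·d = 129 > 0  ⇒  inside

inside=yes margin=1251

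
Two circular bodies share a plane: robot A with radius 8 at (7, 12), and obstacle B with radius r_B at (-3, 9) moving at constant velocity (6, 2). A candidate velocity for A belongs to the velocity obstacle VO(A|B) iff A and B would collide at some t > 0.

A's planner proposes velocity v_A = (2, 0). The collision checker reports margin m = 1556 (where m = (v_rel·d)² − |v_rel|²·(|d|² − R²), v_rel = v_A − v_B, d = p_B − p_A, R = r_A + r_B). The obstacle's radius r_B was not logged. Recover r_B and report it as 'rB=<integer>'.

m = 1556
d = (-10, -3);  v_rel = (-4, -2),  |v_rel|² = 20
v_rel×d = (-4)·(-3) − (-2)·(-10) = -8
since m = R²·20 − (-8)²:  R² = (64 + 1556) / 20 = 81
R = √81 = 9  ⇒  r_B = 9 − 8 = 1

rB=1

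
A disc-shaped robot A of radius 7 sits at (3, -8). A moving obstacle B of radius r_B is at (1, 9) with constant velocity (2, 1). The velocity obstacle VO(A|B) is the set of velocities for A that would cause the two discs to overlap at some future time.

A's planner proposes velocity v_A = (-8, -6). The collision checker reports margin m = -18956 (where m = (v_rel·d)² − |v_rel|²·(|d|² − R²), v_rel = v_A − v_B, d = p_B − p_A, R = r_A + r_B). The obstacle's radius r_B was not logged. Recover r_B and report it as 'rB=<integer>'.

m = -18956
d = (-2, 17);  v_rel = (-10, -7),  |v_rel|² = 149
v_rel×d = (-10)·(17) − (-7)·(-2) = -184
since m = R²·149 − (-184)²:  R² = (33856 + -18956) / 149 = 100
R = √100 = 10  ⇒  r_B = 10 − 7 = 3

rB=3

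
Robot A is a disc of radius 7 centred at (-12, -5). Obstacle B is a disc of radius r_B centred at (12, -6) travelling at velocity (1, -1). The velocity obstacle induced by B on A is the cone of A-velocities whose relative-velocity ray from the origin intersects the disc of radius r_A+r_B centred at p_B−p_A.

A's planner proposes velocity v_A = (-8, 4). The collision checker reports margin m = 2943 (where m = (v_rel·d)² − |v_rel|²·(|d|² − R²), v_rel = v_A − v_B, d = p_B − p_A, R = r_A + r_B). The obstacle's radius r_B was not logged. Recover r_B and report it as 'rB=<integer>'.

m = 2943
d = (24, -1);  v_rel = (-9, 5),  |v_rel|² = 106
v_rel×d = (-9)·(-1) − (5)·(24) = -111
since m = R²·106 − (-111)²:  R² = (12321 + 2943) / 106 = 144
R = √144 = 12  ⇒  r_B = 12 − 7 = 5

rB=5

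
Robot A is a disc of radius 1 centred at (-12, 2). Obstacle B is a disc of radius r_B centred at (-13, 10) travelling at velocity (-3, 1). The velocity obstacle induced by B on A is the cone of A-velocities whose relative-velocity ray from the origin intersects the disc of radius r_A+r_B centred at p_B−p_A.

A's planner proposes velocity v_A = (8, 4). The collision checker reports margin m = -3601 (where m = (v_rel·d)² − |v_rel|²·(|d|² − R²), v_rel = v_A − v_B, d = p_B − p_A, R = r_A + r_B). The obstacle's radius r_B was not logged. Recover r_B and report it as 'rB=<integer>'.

m = -3601
d = (-1, 8);  v_rel = (11, 3),  |v_rel|² = 130
v_rel×d = (11)·(8) − (3)·(-1) = 91
since m = R²·130 − 91²:  R² = (8281 + -3601) / 130 = 36
R = √36 = 6  ⇒  r_B = 6 − 1 = 5

rB=5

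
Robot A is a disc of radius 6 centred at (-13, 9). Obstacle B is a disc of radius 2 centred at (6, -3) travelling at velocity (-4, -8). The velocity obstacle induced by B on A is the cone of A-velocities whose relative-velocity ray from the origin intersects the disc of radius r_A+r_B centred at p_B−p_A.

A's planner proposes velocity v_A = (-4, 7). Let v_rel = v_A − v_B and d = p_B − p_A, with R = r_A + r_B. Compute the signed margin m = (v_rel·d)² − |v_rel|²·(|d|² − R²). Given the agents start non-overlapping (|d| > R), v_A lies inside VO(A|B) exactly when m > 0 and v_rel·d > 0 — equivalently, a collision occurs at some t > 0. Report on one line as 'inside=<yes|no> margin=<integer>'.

d = (19, -12),  |d|² = 505;  R = 6+2 = 8,  c = 505−8² = 441
v_rel = (0, 15),  |v_rel|² = 225;  v_rel·d = (0)·(19) + (15)·(-12) = -180
225·t² + 360·t + 441 = 0  ⇒  m = (-180)² − 225·441 = -66825
m = -66825 < 0,  v_rel·d = -180 < 0  ⇒  outside

inside=no margin=-66825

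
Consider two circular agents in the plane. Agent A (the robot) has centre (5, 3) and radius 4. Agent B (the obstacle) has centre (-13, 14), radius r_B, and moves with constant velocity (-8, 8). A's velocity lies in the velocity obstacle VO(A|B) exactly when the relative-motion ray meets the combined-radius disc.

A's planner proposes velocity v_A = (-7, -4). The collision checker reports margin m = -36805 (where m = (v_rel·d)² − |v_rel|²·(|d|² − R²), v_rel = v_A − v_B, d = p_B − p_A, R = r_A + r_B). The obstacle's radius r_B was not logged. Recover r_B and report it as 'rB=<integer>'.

m = -36805
d = (-18, 11);  v_rel = (1, -12),  |v_rel|² = 145
v_rel×d = (1)·(11) − (-12)·(-18) = -205
since m = R²·145 − (-205)²:  R² = (42025 + -36805) / 145 = 36
R = √36 = 6  ⇒  r_B = 6 − 4 = 2

rB=2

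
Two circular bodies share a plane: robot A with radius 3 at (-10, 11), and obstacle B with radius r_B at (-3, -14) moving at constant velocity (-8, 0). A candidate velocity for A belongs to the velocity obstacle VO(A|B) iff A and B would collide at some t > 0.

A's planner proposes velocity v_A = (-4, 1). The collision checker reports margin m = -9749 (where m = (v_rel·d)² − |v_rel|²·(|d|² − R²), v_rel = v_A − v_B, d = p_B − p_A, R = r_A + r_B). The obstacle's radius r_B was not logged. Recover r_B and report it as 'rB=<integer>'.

m = -9749
d = (7, -25);  v_rel = (4, 1),  |v_rel|² = 17
v_rel×d = (4)·(-25) − (1)·(7) = -107
since m = R²·17 − (-107)²:  R² = (11449 + -9749) / 17 = 100
R = √100 = 10  ⇒  r_B = 10 − 3 = 7

rB=7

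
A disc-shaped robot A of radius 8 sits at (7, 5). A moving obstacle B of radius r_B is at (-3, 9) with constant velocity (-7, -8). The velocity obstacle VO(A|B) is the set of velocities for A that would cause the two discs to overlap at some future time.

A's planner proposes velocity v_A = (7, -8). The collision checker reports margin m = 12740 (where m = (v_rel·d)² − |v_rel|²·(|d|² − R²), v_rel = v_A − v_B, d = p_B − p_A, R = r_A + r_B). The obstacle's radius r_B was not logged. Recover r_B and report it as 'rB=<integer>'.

m = 12740
d = (-10, 4);  v_rel = (14, 0),  |v_rel|² = 196
v_rel×d = (14)·(4) − (0)·(-10) = 56
since m = R²·196 − 56²:  R² = (3136 + 12740) / 196 = 81
R = √81 = 9  ⇒  r_B = 9 − 8 = 1

rB=1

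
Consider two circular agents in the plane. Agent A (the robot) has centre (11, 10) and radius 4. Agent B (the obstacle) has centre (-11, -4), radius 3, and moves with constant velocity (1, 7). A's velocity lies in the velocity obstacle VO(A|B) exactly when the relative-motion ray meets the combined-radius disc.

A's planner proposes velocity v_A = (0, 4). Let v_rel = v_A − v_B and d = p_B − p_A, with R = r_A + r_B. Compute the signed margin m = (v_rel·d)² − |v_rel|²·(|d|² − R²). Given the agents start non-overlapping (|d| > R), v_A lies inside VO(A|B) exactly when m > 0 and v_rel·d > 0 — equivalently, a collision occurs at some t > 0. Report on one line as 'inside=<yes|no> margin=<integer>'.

d = (-22, -14),  |d|² = 680;  R = 4+3 = 7,  c = 680−7² = 631
v_rel = (-1, -3),  |v_rel|² = 10;  v_rel·d = (-1)·(-22) + (-3)·(-14) = 64
10·t² − 128·t + 631 = 0  ⇒  m = 64² − 10·631 = -2214
m = -2214 < 0,  v_rel·d = 64 > 0  ⇒  outside

inside=no margin=-2214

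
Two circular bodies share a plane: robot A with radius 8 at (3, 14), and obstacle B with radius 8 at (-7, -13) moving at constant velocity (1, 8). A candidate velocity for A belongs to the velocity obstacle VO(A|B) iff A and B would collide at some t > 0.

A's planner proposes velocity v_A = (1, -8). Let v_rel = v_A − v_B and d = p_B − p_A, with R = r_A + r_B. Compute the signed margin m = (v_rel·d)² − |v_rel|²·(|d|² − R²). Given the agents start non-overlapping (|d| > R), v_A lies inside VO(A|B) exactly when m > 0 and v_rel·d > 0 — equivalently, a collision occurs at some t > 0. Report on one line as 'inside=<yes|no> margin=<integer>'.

d = (-10, -27),  |d|² = 829;  R = 8+8 = 16,  c = 829−16² = 573
v_rel = (0, -16),  |v_rel|² = 256;  v_rel·d = (0)·(-10) + (-16)·(-27) = 432
256·t² − 864·t + 573 = 0  ⇒  m = 432² − 256·573 = 39936
m = 39936 > 0,  v_rel·d = 432 > 0  ⇒  inside

inside=yes margin=39936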